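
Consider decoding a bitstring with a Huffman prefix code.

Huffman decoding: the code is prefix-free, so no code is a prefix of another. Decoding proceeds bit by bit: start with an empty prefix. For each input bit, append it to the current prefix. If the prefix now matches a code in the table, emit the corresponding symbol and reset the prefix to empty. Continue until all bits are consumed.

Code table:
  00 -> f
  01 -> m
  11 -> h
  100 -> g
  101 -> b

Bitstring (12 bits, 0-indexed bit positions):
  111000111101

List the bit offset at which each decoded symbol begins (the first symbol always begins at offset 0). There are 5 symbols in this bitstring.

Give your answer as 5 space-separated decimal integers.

Bit 0: prefix='1' (no match yet)
Bit 1: prefix='11' -> emit 'h', reset
Bit 2: prefix='1' (no match yet)
Bit 3: prefix='10' (no match yet)
Bit 4: prefix='100' -> emit 'g', reset
Bit 5: prefix='0' (no match yet)
Bit 6: prefix='01' -> emit 'm', reset
Bit 7: prefix='1' (no match yet)
Bit 8: prefix='11' -> emit 'h', reset
Bit 9: prefix='1' (no match yet)
Bit 10: prefix='10' (no match yet)
Bit 11: prefix='101' -> emit 'b', reset

Answer: 0 2 5 7 9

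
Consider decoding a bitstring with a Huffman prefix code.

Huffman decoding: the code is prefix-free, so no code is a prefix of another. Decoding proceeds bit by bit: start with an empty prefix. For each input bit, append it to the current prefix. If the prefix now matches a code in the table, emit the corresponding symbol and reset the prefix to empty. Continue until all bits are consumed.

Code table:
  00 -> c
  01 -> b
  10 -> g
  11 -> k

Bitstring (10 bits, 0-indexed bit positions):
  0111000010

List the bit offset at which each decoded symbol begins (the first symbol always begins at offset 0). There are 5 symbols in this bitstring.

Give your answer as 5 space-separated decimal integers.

Answer: 0 2 4 6 8

Derivation:
Bit 0: prefix='0' (no match yet)
Bit 1: prefix='01' -> emit 'b', reset
Bit 2: prefix='1' (no match yet)
Bit 3: prefix='11' -> emit 'k', reset
Bit 4: prefix='0' (no match yet)
Bit 5: prefix='00' -> emit 'c', reset
Bit 6: prefix='0' (no match yet)
Bit 7: prefix='00' -> emit 'c', reset
Bit 8: prefix='1' (no match yet)
Bit 9: prefix='10' -> emit 'g', reset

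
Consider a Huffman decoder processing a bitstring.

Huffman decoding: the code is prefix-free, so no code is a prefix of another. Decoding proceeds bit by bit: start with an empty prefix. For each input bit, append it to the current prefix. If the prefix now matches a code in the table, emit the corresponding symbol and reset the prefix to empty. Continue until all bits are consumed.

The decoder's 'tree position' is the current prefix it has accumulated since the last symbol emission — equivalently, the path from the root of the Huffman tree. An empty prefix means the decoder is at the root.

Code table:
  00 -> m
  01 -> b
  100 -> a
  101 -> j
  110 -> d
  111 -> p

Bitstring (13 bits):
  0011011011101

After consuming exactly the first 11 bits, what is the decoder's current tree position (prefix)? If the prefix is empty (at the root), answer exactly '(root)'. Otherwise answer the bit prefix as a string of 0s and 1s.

Answer: (root)

Derivation:
Bit 0: prefix='0' (no match yet)
Bit 1: prefix='00' -> emit 'm', reset
Bit 2: prefix='1' (no match yet)
Bit 3: prefix='11' (no match yet)
Bit 4: prefix='110' -> emit 'd', reset
Bit 5: prefix='1' (no match yet)
Bit 6: prefix='11' (no match yet)
Bit 7: prefix='110' -> emit 'd', reset
Bit 8: prefix='1' (no match yet)
Bit 9: prefix='11' (no match yet)
Bit 10: prefix='111' -> emit 'p', reset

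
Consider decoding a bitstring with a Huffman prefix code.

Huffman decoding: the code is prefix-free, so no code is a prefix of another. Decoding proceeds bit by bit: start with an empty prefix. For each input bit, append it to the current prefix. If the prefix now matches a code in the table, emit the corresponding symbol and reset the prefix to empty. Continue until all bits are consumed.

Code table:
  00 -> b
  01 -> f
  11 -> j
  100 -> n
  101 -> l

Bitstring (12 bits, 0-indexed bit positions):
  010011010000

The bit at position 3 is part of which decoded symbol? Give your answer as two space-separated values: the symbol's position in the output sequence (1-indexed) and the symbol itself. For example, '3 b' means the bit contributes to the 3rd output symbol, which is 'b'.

Answer: 2 b

Derivation:
Bit 0: prefix='0' (no match yet)
Bit 1: prefix='01' -> emit 'f', reset
Bit 2: prefix='0' (no match yet)
Bit 3: prefix='00' -> emit 'b', reset
Bit 4: prefix='1' (no match yet)
Bit 5: prefix='11' -> emit 'j', reset
Bit 6: prefix='0' (no match yet)
Bit 7: prefix='01' -> emit 'f', reset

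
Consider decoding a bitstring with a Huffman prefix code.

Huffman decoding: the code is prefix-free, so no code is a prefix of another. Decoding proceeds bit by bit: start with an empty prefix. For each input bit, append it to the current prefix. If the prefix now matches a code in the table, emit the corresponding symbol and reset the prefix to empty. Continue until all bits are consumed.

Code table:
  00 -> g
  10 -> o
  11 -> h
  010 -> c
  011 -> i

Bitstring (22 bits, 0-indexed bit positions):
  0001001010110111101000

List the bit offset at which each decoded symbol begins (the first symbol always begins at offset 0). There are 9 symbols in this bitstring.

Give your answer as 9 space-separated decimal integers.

Bit 0: prefix='0' (no match yet)
Bit 1: prefix='00' -> emit 'g', reset
Bit 2: prefix='0' (no match yet)
Bit 3: prefix='01' (no match yet)
Bit 4: prefix='010' -> emit 'c', reset
Bit 5: prefix='0' (no match yet)
Bit 6: prefix='01' (no match yet)
Bit 7: prefix='010' -> emit 'c', reset
Bit 8: prefix='1' (no match yet)
Bit 9: prefix='10' -> emit 'o', reset
Bit 10: prefix='1' (no match yet)
Bit 11: prefix='11' -> emit 'h', reset
Bit 12: prefix='0' (no match yet)
Bit 13: prefix='01' (no match yet)
Bit 14: prefix='011' -> emit 'i', reset
Bit 15: prefix='1' (no match yet)
Bit 16: prefix='11' -> emit 'h', reset
Bit 17: prefix='0' (no match yet)
Bit 18: prefix='01' (no match yet)
Bit 19: prefix='010' -> emit 'c', reset
Bit 20: prefix='0' (no match yet)
Bit 21: prefix='00' -> emit 'g', reset

Answer: 0 2 5 8 10 12 15 17 20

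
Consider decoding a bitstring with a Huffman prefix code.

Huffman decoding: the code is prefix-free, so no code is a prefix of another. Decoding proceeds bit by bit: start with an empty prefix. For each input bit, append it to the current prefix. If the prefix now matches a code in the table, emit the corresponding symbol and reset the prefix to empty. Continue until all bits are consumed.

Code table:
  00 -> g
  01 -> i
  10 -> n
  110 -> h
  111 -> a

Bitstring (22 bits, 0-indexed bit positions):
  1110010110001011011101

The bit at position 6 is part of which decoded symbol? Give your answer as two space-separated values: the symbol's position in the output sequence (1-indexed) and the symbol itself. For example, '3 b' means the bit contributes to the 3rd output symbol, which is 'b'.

Bit 0: prefix='1' (no match yet)
Bit 1: prefix='11' (no match yet)
Bit 2: prefix='111' -> emit 'a', reset
Bit 3: prefix='0' (no match yet)
Bit 4: prefix='00' -> emit 'g', reset
Bit 5: prefix='1' (no match yet)
Bit 6: prefix='10' -> emit 'n', reset
Bit 7: prefix='1' (no match yet)
Bit 8: prefix='11' (no match yet)
Bit 9: prefix='110' -> emit 'h', reset
Bit 10: prefix='0' (no match yet)

Answer: 3 n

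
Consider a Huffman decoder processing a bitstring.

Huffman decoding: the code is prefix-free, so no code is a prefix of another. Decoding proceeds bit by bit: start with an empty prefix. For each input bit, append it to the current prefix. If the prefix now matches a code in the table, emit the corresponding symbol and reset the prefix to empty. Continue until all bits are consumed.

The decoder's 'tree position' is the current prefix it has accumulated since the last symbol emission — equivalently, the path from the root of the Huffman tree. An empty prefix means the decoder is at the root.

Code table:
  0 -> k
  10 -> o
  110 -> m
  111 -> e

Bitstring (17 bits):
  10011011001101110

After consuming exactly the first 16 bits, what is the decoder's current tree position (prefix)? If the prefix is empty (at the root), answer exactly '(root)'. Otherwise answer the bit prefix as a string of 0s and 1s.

Answer: (root)

Derivation:
Bit 0: prefix='1' (no match yet)
Bit 1: prefix='10' -> emit 'o', reset
Bit 2: prefix='0' -> emit 'k', reset
Bit 3: prefix='1' (no match yet)
Bit 4: prefix='11' (no match yet)
Bit 5: prefix='110' -> emit 'm', reset
Bit 6: prefix='1' (no match yet)
Bit 7: prefix='11' (no match yet)
Bit 8: prefix='110' -> emit 'm', reset
Bit 9: prefix='0' -> emit 'k', reset
Bit 10: prefix='1' (no match yet)
Bit 11: prefix='11' (no match yet)
Bit 12: prefix='110' -> emit 'm', reset
Bit 13: prefix='1' (no match yet)
Bit 14: prefix='11' (no match yet)
Bit 15: prefix='111' -> emit 'e', reset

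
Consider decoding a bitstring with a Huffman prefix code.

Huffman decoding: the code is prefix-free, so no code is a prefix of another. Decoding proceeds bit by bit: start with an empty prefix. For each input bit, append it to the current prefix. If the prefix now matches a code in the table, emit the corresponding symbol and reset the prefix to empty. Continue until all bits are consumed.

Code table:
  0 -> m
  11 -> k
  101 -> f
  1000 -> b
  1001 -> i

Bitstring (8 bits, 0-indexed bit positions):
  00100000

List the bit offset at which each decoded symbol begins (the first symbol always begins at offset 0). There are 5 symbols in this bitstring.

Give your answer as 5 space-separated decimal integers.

Bit 0: prefix='0' -> emit 'm', reset
Bit 1: prefix='0' -> emit 'm', reset
Bit 2: prefix='1' (no match yet)
Bit 3: prefix='10' (no match yet)
Bit 4: prefix='100' (no match yet)
Bit 5: prefix='1000' -> emit 'b', reset
Bit 6: prefix='0' -> emit 'm', reset
Bit 7: prefix='0' -> emit 'm', reset

Answer: 0 1 2 6 7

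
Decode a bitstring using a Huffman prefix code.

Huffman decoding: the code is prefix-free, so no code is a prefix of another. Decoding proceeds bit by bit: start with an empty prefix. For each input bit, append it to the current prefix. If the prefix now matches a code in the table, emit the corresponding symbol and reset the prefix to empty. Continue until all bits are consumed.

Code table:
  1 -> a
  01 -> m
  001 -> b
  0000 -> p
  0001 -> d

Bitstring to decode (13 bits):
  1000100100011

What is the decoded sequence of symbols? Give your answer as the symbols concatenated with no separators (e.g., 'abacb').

Bit 0: prefix='1' -> emit 'a', reset
Bit 1: prefix='0' (no match yet)
Bit 2: prefix='00' (no match yet)
Bit 3: prefix='000' (no match yet)
Bit 4: prefix='0001' -> emit 'd', reset
Bit 5: prefix='0' (no match yet)
Bit 6: prefix='00' (no match yet)
Bit 7: prefix='001' -> emit 'b', reset
Bit 8: prefix='0' (no match yet)
Bit 9: prefix='00' (no match yet)
Bit 10: prefix='000' (no match yet)
Bit 11: prefix='0001' -> emit 'd', reset
Bit 12: prefix='1' -> emit 'a', reset

Answer: adbda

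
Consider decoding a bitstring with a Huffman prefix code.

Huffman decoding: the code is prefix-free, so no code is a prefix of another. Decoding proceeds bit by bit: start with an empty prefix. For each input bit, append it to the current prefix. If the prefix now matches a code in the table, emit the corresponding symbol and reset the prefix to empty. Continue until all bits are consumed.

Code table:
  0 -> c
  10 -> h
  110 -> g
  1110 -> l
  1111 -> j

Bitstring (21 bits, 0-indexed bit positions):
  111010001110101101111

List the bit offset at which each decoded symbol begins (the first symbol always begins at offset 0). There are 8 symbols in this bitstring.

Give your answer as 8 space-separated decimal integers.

Bit 0: prefix='1' (no match yet)
Bit 1: prefix='11' (no match yet)
Bit 2: prefix='111' (no match yet)
Bit 3: prefix='1110' -> emit 'l', reset
Bit 4: prefix='1' (no match yet)
Bit 5: prefix='10' -> emit 'h', reset
Bit 6: prefix='0' -> emit 'c', reset
Bit 7: prefix='0' -> emit 'c', reset
Bit 8: prefix='1' (no match yet)
Bit 9: prefix='11' (no match yet)
Bit 10: prefix='111' (no match yet)
Bit 11: prefix='1110' -> emit 'l', reset
Bit 12: prefix='1' (no match yet)
Bit 13: prefix='10' -> emit 'h', reset
Bit 14: prefix='1' (no match yet)
Bit 15: prefix='11' (no match yet)
Bit 16: prefix='110' -> emit 'g', reset
Bit 17: prefix='1' (no match yet)
Bit 18: prefix='11' (no match yet)
Bit 19: prefix='111' (no match yet)
Bit 20: prefix='1111' -> emit 'j', reset

Answer: 0 4 6 7 8 12 14 17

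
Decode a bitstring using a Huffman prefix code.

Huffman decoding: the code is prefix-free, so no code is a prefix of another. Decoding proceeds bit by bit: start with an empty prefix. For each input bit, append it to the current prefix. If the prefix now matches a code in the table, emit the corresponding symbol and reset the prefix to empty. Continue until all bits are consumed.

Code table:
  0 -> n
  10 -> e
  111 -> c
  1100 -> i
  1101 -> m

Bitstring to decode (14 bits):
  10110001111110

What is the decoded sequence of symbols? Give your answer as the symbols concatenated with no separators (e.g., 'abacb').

Bit 0: prefix='1' (no match yet)
Bit 1: prefix='10' -> emit 'e', reset
Bit 2: prefix='1' (no match yet)
Bit 3: prefix='11' (no match yet)
Bit 4: prefix='110' (no match yet)
Bit 5: prefix='1100' -> emit 'i', reset
Bit 6: prefix='0' -> emit 'n', reset
Bit 7: prefix='1' (no match yet)
Bit 8: prefix='11' (no match yet)
Bit 9: prefix='111' -> emit 'c', reset
Bit 10: prefix='1' (no match yet)
Bit 11: prefix='11' (no match yet)
Bit 12: prefix='111' -> emit 'c', reset
Bit 13: prefix='0' -> emit 'n', reset

Answer: einccn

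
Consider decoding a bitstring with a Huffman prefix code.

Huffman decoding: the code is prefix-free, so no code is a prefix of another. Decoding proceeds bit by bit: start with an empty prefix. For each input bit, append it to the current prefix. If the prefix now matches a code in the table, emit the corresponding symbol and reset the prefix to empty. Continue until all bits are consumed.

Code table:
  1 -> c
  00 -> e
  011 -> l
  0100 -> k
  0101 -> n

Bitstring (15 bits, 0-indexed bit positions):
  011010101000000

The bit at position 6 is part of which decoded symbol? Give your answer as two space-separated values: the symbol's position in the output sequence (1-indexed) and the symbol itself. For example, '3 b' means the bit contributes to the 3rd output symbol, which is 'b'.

Bit 0: prefix='0' (no match yet)
Bit 1: prefix='01' (no match yet)
Bit 2: prefix='011' -> emit 'l', reset
Bit 3: prefix='0' (no match yet)
Bit 4: prefix='01' (no match yet)
Bit 5: prefix='010' (no match yet)
Bit 6: prefix='0101' -> emit 'n', reset
Bit 7: prefix='0' (no match yet)
Bit 8: prefix='01' (no match yet)
Bit 9: prefix='010' (no match yet)
Bit 10: prefix='0100' -> emit 'k', reset

Answer: 2 n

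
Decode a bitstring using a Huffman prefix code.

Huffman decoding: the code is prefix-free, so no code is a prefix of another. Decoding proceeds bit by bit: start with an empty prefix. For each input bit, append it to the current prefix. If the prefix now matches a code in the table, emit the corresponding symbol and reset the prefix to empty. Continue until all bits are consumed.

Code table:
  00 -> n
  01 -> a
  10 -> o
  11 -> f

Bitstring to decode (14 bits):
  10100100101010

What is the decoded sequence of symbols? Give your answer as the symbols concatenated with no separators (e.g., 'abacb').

Answer: ooanooo

Derivation:
Bit 0: prefix='1' (no match yet)
Bit 1: prefix='10' -> emit 'o', reset
Bit 2: prefix='1' (no match yet)
Bit 3: prefix='10' -> emit 'o', reset
Bit 4: prefix='0' (no match yet)
Bit 5: prefix='01' -> emit 'a', reset
Bit 6: prefix='0' (no match yet)
Bit 7: prefix='00' -> emit 'n', reset
Bit 8: prefix='1' (no match yet)
Bit 9: prefix='10' -> emit 'o', reset
Bit 10: prefix='1' (no match yet)
Bit 11: prefix='10' -> emit 'o', reset
Bit 12: prefix='1' (no match yet)
Bit 13: prefix='10' -> emit 'o', reset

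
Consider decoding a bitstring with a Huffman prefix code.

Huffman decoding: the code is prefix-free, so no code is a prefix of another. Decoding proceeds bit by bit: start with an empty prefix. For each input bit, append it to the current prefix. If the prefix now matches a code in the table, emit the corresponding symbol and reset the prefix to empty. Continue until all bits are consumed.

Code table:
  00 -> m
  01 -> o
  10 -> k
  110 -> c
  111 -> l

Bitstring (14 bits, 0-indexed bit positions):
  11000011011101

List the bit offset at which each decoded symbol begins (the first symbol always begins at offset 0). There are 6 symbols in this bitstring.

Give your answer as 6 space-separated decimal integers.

Bit 0: prefix='1' (no match yet)
Bit 1: prefix='11' (no match yet)
Bit 2: prefix='110' -> emit 'c', reset
Bit 3: prefix='0' (no match yet)
Bit 4: prefix='00' -> emit 'm', reset
Bit 5: prefix='0' (no match yet)
Bit 6: prefix='01' -> emit 'o', reset
Bit 7: prefix='1' (no match yet)
Bit 8: prefix='10' -> emit 'k', reset
Bit 9: prefix='1' (no match yet)
Bit 10: prefix='11' (no match yet)
Bit 11: prefix='111' -> emit 'l', reset
Bit 12: prefix='0' (no match yet)
Bit 13: prefix='01' -> emit 'o', reset

Answer: 0 3 5 7 9 12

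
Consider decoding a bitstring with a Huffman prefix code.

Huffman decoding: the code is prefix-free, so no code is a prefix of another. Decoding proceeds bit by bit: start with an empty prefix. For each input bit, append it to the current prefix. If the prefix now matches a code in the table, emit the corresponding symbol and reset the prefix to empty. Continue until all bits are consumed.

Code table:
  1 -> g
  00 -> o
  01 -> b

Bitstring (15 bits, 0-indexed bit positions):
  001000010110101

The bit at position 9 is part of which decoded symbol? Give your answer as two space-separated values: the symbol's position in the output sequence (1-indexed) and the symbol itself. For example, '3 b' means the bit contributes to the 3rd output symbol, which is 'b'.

Answer: 6 b

Derivation:
Bit 0: prefix='0' (no match yet)
Bit 1: prefix='00' -> emit 'o', reset
Bit 2: prefix='1' -> emit 'g', reset
Bit 3: prefix='0' (no match yet)
Bit 4: prefix='00' -> emit 'o', reset
Bit 5: prefix='0' (no match yet)
Bit 6: prefix='00' -> emit 'o', reset
Bit 7: prefix='1' -> emit 'g', reset
Bit 8: prefix='0' (no match yet)
Bit 9: prefix='01' -> emit 'b', reset
Bit 10: prefix='1' -> emit 'g', reset
Bit 11: prefix='0' (no match yet)
Bit 12: prefix='01' -> emit 'b', reset
Bit 13: prefix='0' (no match yet)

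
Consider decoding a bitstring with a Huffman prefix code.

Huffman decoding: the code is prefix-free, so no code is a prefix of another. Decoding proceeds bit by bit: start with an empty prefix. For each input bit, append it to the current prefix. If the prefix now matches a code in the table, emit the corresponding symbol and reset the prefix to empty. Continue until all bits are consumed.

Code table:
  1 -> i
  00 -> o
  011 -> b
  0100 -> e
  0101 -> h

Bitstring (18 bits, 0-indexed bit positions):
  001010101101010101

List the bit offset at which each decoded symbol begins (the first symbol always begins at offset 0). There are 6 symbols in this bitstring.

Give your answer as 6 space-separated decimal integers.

Bit 0: prefix='0' (no match yet)
Bit 1: prefix='00' -> emit 'o', reset
Bit 2: prefix='1' -> emit 'i', reset
Bit 3: prefix='0' (no match yet)
Bit 4: prefix='01' (no match yet)
Bit 5: prefix='010' (no match yet)
Bit 6: prefix='0101' -> emit 'h', reset
Bit 7: prefix='0' (no match yet)
Bit 8: prefix='01' (no match yet)
Bit 9: prefix='011' -> emit 'b', reset
Bit 10: prefix='0' (no match yet)
Bit 11: prefix='01' (no match yet)
Bit 12: prefix='010' (no match yet)
Bit 13: prefix='0101' -> emit 'h', reset
Bit 14: prefix='0' (no match yet)
Bit 15: prefix='01' (no match yet)
Bit 16: prefix='010' (no match yet)
Bit 17: prefix='0101' -> emit 'h', reset

Answer: 0 2 3 7 10 14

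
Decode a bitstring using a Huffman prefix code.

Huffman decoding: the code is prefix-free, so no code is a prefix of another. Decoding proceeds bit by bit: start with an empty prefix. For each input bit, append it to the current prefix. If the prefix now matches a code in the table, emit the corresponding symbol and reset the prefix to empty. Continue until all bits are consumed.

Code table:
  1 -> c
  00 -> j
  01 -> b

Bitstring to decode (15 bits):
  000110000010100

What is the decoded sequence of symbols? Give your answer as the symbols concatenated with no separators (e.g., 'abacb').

Bit 0: prefix='0' (no match yet)
Bit 1: prefix='00' -> emit 'j', reset
Bit 2: prefix='0' (no match yet)
Bit 3: prefix='01' -> emit 'b', reset
Bit 4: prefix='1' -> emit 'c', reset
Bit 5: prefix='0' (no match yet)
Bit 6: prefix='00' -> emit 'j', reset
Bit 7: prefix='0' (no match yet)
Bit 8: prefix='00' -> emit 'j', reset
Bit 9: prefix='0' (no match yet)
Bit 10: prefix='01' -> emit 'b', reset
Bit 11: prefix='0' (no match yet)
Bit 12: prefix='01' -> emit 'b', reset
Bit 13: prefix='0' (no match yet)
Bit 14: prefix='00' -> emit 'j', reset

Answer: jbcjjbbj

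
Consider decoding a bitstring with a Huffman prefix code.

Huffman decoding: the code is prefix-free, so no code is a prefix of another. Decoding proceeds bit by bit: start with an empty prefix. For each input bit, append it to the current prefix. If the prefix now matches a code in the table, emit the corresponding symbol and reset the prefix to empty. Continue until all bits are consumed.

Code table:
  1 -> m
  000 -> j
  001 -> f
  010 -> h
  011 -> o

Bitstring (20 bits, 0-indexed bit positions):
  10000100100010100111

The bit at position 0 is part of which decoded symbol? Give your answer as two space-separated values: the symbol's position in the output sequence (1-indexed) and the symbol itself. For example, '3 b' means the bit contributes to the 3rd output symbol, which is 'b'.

Bit 0: prefix='1' -> emit 'm', reset
Bit 1: prefix='0' (no match yet)
Bit 2: prefix='00' (no match yet)
Bit 3: prefix='000' -> emit 'j', reset
Bit 4: prefix='0' (no match yet)

Answer: 1 m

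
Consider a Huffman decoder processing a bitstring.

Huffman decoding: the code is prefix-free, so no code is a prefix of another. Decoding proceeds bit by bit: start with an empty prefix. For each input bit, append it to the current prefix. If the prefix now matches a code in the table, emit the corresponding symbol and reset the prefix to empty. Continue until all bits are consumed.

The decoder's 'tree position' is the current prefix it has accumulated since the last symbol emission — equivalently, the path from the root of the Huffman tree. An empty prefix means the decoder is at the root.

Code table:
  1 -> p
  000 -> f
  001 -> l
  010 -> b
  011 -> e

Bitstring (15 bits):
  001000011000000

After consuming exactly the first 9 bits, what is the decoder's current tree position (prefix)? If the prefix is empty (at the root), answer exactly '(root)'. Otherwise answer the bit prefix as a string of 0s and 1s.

Bit 0: prefix='0' (no match yet)
Bit 1: prefix='00' (no match yet)
Bit 2: prefix='001' -> emit 'l', reset
Bit 3: prefix='0' (no match yet)
Bit 4: prefix='00' (no match yet)
Bit 5: prefix='000' -> emit 'f', reset
Bit 6: prefix='0' (no match yet)
Bit 7: prefix='01' (no match yet)
Bit 8: prefix='011' -> emit 'e', reset

Answer: (root)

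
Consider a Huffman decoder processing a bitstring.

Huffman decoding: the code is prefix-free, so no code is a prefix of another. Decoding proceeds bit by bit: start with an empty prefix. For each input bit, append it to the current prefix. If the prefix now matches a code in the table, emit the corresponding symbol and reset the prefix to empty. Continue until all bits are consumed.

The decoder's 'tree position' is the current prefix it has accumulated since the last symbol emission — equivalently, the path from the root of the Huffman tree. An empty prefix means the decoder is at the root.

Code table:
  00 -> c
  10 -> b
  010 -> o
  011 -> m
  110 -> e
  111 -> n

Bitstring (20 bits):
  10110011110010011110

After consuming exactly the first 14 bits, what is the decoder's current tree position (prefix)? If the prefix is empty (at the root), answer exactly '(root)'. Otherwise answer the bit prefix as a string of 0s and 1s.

Answer: (root)

Derivation:
Bit 0: prefix='1' (no match yet)
Bit 1: prefix='10' -> emit 'b', reset
Bit 2: prefix='1' (no match yet)
Bit 3: prefix='11' (no match yet)
Bit 4: prefix='110' -> emit 'e', reset
Bit 5: prefix='0' (no match yet)
Bit 6: prefix='01' (no match yet)
Bit 7: prefix='011' -> emit 'm', reset
Bit 8: prefix='1' (no match yet)
Bit 9: prefix='11' (no match yet)
Bit 10: prefix='110' -> emit 'e', reset
Bit 11: prefix='0' (no match yet)
Bit 12: prefix='01' (no match yet)
Bit 13: prefix='010' -> emit 'o', reset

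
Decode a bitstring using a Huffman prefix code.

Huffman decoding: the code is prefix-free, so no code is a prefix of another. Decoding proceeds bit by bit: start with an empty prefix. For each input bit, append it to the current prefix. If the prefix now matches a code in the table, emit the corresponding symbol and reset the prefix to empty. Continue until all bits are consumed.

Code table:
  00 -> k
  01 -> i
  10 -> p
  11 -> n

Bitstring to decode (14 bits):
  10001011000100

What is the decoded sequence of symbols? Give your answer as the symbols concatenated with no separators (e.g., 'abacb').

Bit 0: prefix='1' (no match yet)
Bit 1: prefix='10' -> emit 'p', reset
Bit 2: prefix='0' (no match yet)
Bit 3: prefix='00' -> emit 'k', reset
Bit 4: prefix='1' (no match yet)
Bit 5: prefix='10' -> emit 'p', reset
Bit 6: prefix='1' (no match yet)
Bit 7: prefix='11' -> emit 'n', reset
Bit 8: prefix='0' (no match yet)
Bit 9: prefix='00' -> emit 'k', reset
Bit 10: prefix='0' (no match yet)
Bit 11: prefix='01' -> emit 'i', reset
Bit 12: prefix='0' (no match yet)
Bit 13: prefix='00' -> emit 'k', reset

Answer: pkpnkik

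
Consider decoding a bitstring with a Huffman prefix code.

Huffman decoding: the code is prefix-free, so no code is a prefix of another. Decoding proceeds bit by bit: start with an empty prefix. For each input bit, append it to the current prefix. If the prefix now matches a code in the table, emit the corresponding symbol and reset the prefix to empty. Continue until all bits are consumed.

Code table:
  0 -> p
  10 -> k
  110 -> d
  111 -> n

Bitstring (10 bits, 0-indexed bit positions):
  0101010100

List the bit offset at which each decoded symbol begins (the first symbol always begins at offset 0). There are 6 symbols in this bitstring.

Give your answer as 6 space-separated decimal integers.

Answer: 0 1 3 5 7 9

Derivation:
Bit 0: prefix='0' -> emit 'p', reset
Bit 1: prefix='1' (no match yet)
Bit 2: prefix='10' -> emit 'k', reset
Bit 3: prefix='1' (no match yet)
Bit 4: prefix='10' -> emit 'k', reset
Bit 5: prefix='1' (no match yet)
Bit 6: prefix='10' -> emit 'k', reset
Bit 7: prefix='1' (no match yet)
Bit 8: prefix='10' -> emit 'k', reset
Bit 9: prefix='0' -> emit 'p', reset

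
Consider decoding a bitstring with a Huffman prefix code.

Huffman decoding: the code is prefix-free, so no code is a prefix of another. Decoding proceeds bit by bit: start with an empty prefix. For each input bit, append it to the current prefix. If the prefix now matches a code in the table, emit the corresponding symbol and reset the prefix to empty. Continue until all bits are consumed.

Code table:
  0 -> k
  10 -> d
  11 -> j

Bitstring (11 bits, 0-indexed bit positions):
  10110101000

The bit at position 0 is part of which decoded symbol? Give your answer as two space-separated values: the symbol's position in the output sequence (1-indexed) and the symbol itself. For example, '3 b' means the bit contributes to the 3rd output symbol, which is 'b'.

Answer: 1 d

Derivation:
Bit 0: prefix='1' (no match yet)
Bit 1: prefix='10' -> emit 'd', reset
Bit 2: prefix='1' (no match yet)
Bit 3: prefix='11' -> emit 'j', reset
Bit 4: prefix='0' -> emit 'k', reset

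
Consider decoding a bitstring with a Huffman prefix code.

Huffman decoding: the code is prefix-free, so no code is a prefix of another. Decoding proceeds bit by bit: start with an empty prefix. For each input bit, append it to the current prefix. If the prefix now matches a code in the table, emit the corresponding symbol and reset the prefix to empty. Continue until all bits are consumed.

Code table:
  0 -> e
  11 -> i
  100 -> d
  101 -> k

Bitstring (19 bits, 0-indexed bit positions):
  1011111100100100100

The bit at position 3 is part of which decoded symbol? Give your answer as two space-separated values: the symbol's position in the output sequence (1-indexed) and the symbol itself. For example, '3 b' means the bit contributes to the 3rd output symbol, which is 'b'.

Bit 0: prefix='1' (no match yet)
Bit 1: prefix='10' (no match yet)
Bit 2: prefix='101' -> emit 'k', reset
Bit 3: prefix='1' (no match yet)
Bit 4: prefix='11' -> emit 'i', reset
Bit 5: prefix='1' (no match yet)
Bit 6: prefix='11' -> emit 'i', reset
Bit 7: prefix='1' (no match yet)

Answer: 2 i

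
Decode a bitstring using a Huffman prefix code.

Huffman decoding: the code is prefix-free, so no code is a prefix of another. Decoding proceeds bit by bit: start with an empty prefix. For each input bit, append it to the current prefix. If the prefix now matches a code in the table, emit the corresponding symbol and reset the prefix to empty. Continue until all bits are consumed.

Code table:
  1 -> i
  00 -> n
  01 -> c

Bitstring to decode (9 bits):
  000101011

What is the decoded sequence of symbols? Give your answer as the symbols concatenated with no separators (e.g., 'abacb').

Answer: nccci

Derivation:
Bit 0: prefix='0' (no match yet)
Bit 1: prefix='00' -> emit 'n', reset
Bit 2: prefix='0' (no match yet)
Bit 3: prefix='01' -> emit 'c', reset
Bit 4: prefix='0' (no match yet)
Bit 5: prefix='01' -> emit 'c', reset
Bit 6: prefix='0' (no match yet)
Bit 7: prefix='01' -> emit 'c', reset
Bit 8: prefix='1' -> emit 'i', reset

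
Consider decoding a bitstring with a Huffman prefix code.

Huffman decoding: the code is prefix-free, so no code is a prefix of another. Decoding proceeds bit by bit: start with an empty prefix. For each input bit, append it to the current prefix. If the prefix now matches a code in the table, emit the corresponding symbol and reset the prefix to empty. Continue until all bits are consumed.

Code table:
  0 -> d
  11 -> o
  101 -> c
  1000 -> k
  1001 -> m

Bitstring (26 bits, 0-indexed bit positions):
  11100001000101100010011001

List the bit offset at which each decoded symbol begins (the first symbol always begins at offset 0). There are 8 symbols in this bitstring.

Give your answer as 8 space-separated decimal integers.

Bit 0: prefix='1' (no match yet)
Bit 1: prefix='11' -> emit 'o', reset
Bit 2: prefix='1' (no match yet)
Bit 3: prefix='10' (no match yet)
Bit 4: prefix='100' (no match yet)
Bit 5: prefix='1000' -> emit 'k', reset
Bit 6: prefix='0' -> emit 'd', reset
Bit 7: prefix='1' (no match yet)
Bit 8: prefix='10' (no match yet)
Bit 9: prefix='100' (no match yet)
Bit 10: prefix='1000' -> emit 'k', reset
Bit 11: prefix='1' (no match yet)
Bit 12: prefix='10' (no match yet)
Bit 13: prefix='101' -> emit 'c', reset
Bit 14: prefix='1' (no match yet)
Bit 15: prefix='10' (no match yet)
Bit 16: prefix='100' (no match yet)
Bit 17: prefix='1000' -> emit 'k', reset
Bit 18: prefix='1' (no match yet)
Bit 19: prefix='10' (no match yet)
Bit 20: prefix='100' (no match yet)
Bit 21: prefix='1001' -> emit 'm', reset
Bit 22: prefix='1' (no match yet)
Bit 23: prefix='10' (no match yet)
Bit 24: prefix='100' (no match yet)
Bit 25: prefix='1001' -> emit 'm', reset

Answer: 0 2 6 7 11 14 18 22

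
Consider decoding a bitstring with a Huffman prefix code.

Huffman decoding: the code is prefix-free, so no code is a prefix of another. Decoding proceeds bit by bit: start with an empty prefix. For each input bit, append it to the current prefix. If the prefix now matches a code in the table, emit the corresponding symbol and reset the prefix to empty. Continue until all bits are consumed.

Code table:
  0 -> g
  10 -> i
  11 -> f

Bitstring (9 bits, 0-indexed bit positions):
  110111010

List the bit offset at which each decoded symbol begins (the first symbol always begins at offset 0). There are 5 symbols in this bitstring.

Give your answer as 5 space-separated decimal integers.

Answer: 0 2 3 5 7

Derivation:
Bit 0: prefix='1' (no match yet)
Bit 1: prefix='11' -> emit 'f', reset
Bit 2: prefix='0' -> emit 'g', reset
Bit 3: prefix='1' (no match yet)
Bit 4: prefix='11' -> emit 'f', reset
Bit 5: prefix='1' (no match yet)
Bit 6: prefix='10' -> emit 'i', reset
Bit 7: prefix='1' (no match yet)
Bit 8: prefix='10' -> emit 'i', reset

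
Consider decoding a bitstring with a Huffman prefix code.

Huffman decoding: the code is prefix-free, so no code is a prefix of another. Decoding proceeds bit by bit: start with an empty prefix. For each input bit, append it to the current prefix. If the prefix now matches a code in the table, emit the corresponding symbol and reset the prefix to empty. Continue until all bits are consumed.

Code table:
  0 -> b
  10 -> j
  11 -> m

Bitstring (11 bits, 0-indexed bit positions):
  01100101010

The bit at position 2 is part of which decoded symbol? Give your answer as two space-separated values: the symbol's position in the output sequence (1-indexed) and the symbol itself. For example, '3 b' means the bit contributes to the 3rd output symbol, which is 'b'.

Bit 0: prefix='0' -> emit 'b', reset
Bit 1: prefix='1' (no match yet)
Bit 2: prefix='11' -> emit 'm', reset
Bit 3: prefix='0' -> emit 'b', reset
Bit 4: prefix='0' -> emit 'b', reset
Bit 5: prefix='1' (no match yet)
Bit 6: prefix='10' -> emit 'j', reset

Answer: 2 m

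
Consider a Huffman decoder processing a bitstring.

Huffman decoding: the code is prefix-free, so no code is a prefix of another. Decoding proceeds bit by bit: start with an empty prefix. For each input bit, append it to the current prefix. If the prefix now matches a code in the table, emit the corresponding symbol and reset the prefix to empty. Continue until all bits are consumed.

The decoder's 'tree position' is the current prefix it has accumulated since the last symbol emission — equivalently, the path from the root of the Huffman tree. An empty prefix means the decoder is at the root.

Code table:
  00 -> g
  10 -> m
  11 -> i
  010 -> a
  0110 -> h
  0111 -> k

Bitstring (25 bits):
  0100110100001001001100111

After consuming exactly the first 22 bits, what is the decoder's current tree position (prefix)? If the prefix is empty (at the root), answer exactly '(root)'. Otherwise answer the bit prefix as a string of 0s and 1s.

Answer: 0

Derivation:
Bit 0: prefix='0' (no match yet)
Bit 1: prefix='01' (no match yet)
Bit 2: prefix='010' -> emit 'a', reset
Bit 3: prefix='0' (no match yet)
Bit 4: prefix='01' (no match yet)
Bit 5: prefix='011' (no match yet)
Bit 6: prefix='0110' -> emit 'h', reset
Bit 7: prefix='1' (no match yet)
Bit 8: prefix='10' -> emit 'm', reset
Bit 9: prefix='0' (no match yet)
Bit 10: prefix='00' -> emit 'g', reset
Bit 11: prefix='0' (no match yet)
Bit 12: prefix='01' (no match yet)
Bit 13: prefix='010' -> emit 'a', reset
Bit 14: prefix='0' (no match yet)
Bit 15: prefix='01' (no match yet)
Bit 16: prefix='010' -> emit 'a', reset
Bit 17: prefix='0' (no match yet)
Bit 18: prefix='01' (no match yet)
Bit 19: prefix='011' (no match yet)
Bit 20: prefix='0110' -> emit 'h', reset
Bit 21: prefix='0' (no match yet)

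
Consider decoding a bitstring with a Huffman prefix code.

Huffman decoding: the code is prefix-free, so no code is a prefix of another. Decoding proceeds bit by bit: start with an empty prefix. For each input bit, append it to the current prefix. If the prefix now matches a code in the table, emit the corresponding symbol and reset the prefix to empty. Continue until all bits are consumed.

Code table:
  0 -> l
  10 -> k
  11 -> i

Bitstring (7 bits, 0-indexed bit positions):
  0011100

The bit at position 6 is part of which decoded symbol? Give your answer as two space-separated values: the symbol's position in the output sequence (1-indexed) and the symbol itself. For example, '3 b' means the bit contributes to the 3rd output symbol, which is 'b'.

Answer: 5 l

Derivation:
Bit 0: prefix='0' -> emit 'l', reset
Bit 1: prefix='0' -> emit 'l', reset
Bit 2: prefix='1' (no match yet)
Bit 3: prefix='11' -> emit 'i', reset
Bit 4: prefix='1' (no match yet)
Bit 5: prefix='10' -> emit 'k', reset
Bit 6: prefix='0' -> emit 'l', reset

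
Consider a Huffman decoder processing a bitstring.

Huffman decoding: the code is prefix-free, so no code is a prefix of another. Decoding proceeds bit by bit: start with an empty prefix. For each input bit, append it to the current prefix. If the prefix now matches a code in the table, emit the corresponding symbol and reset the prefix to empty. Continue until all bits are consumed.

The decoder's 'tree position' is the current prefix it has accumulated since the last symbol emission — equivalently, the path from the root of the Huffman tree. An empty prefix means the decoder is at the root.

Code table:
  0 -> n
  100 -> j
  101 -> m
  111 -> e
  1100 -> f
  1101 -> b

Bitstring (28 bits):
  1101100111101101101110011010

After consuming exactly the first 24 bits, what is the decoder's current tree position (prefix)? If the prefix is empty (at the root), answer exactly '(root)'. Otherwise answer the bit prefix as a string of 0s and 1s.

Bit 0: prefix='1' (no match yet)
Bit 1: prefix='11' (no match yet)
Bit 2: prefix='110' (no match yet)
Bit 3: prefix='1101' -> emit 'b', reset
Bit 4: prefix='1' (no match yet)
Bit 5: prefix='10' (no match yet)
Bit 6: prefix='100' -> emit 'j', reset
Bit 7: prefix='1' (no match yet)
Bit 8: prefix='11' (no match yet)
Bit 9: prefix='111' -> emit 'e', reset
Bit 10: prefix='1' (no match yet)
Bit 11: prefix='10' (no match yet)
Bit 12: prefix='101' -> emit 'm', reset
Bit 13: prefix='1' (no match yet)
Bit 14: prefix='10' (no match yet)
Bit 15: prefix='101' -> emit 'm', reset
Bit 16: prefix='1' (no match yet)
Bit 17: prefix='10' (no match yet)
Bit 18: prefix='101' -> emit 'm', reset
Bit 19: prefix='1' (no match yet)
Bit 20: prefix='11' (no match yet)
Bit 21: prefix='110' (no match yet)
Bit 22: prefix='1100' -> emit 'f', reset
Bit 23: prefix='1' (no match yet)

Answer: 1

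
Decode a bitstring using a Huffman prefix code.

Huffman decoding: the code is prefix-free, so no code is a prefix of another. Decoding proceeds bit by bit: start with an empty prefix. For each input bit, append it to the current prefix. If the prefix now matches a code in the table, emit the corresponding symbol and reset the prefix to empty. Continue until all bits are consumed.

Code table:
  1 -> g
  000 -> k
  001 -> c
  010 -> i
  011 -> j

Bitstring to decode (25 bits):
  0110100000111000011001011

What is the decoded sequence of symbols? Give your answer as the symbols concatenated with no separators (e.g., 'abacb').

Answer: jikjgkjcj

Derivation:
Bit 0: prefix='0' (no match yet)
Bit 1: prefix='01' (no match yet)
Bit 2: prefix='011' -> emit 'j', reset
Bit 3: prefix='0' (no match yet)
Bit 4: prefix='01' (no match yet)
Bit 5: prefix='010' -> emit 'i', reset
Bit 6: prefix='0' (no match yet)
Bit 7: prefix='00' (no match yet)
Bit 8: prefix='000' -> emit 'k', reset
Bit 9: prefix='0' (no match yet)
Bit 10: prefix='01' (no match yet)
Bit 11: prefix='011' -> emit 'j', reset
Bit 12: prefix='1' -> emit 'g', reset
Bit 13: prefix='0' (no match yet)
Bit 14: prefix='00' (no match yet)
Bit 15: prefix='000' -> emit 'k', reset
Bit 16: prefix='0' (no match yet)
Bit 17: prefix='01' (no match yet)
Bit 18: prefix='011' -> emit 'j', reset
Bit 19: prefix='0' (no match yet)
Bit 20: prefix='00' (no match yet)
Bit 21: prefix='001' -> emit 'c', reset
Bit 22: prefix='0' (no match yet)
Bit 23: prefix='01' (no match yet)
Bit 24: prefix='011' -> emit 'j', reset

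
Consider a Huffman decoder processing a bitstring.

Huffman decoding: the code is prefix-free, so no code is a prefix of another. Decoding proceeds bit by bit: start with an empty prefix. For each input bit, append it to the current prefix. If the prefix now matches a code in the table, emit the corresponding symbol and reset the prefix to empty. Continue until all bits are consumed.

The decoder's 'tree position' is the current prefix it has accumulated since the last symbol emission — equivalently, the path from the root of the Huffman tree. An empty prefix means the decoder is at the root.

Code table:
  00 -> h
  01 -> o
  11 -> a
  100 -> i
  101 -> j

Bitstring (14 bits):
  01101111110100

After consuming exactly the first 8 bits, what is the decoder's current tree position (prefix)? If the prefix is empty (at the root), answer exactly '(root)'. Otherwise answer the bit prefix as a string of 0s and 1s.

Answer: 1

Derivation:
Bit 0: prefix='0' (no match yet)
Bit 1: prefix='01' -> emit 'o', reset
Bit 2: prefix='1' (no match yet)
Bit 3: prefix='10' (no match yet)
Bit 4: prefix='101' -> emit 'j', reset
Bit 5: prefix='1' (no match yet)
Bit 6: prefix='11' -> emit 'a', reset
Bit 7: prefix='1' (no match yet)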